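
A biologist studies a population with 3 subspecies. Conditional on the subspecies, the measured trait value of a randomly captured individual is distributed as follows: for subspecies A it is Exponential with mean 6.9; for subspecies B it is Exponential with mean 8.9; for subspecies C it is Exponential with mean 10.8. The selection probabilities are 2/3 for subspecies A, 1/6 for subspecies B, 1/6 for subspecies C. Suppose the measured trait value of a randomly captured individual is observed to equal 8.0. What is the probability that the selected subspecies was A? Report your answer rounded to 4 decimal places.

0.6692

Likelihoods f(8.0 | ·): A: 0.0454591; B: 0.0457333; C: 0.0441445.
Posterior ∝ prior × likelihood. Numerator for A: 0.666667·0.0454591 = 0.0303061.
Normalizing constant: 0.666667·0.0454591 + 0.166667·0.0457333 + 0.166667·0.0441445 = 0.0452857.
P(A | observation) = 0.0303061 / 0.0452857 = 0.669219.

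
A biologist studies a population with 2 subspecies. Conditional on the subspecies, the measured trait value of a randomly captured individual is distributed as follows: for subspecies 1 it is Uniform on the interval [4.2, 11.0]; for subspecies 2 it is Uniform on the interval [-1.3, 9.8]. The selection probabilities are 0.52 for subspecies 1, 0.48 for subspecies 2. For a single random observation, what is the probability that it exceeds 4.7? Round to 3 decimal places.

0.702

Conditional on each subspecies, P(X > 4.7): 1: 0.926471; 2: 0.459459.
By total probability, P(X > 4.7) = 0.52·0.926471 + 0.48·0.459459 = 0.702305.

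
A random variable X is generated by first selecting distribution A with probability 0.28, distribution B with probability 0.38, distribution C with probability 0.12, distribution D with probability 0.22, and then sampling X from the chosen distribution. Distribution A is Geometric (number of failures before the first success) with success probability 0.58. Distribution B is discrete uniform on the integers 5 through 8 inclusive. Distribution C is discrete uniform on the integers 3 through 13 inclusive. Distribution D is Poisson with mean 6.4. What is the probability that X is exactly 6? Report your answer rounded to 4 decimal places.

0.1417

Conditional on each component, P(X = 6): A: 0.00318364; B: 0.25; C: 0.0909091; D: 0.158585.
By total probability, P(X = 6) = 0.28·0.00318364 + 0.38·0.25 + 0.12·0.0909091 + 0.22·0.158585 = 0.141689.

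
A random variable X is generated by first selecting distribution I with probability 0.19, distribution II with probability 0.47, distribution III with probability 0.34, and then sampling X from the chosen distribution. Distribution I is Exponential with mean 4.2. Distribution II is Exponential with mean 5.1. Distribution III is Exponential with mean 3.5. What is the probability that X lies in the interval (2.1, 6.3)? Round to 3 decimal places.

0.378

Conditional on each component, P(2.1 < X < 6.3): I: 0.3834; II: 0.371731; III: 0.383513.
By total probability, P(2.1 < X < 6.3) = 0.19·0.3834 + 0.47·0.371731 + 0.34·0.383513 = 0.377954.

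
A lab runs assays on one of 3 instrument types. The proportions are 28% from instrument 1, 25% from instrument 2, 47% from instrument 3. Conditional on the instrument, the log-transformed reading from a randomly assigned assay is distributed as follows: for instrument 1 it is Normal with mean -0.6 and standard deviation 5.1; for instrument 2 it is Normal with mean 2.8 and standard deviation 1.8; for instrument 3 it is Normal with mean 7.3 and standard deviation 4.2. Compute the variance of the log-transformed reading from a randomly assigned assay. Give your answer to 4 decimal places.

Per component, 1: μ=-0.6, E[X²]=26.37; 2: μ=2.8, E[X²]=11.08; 3: μ=7.3, E[X²]=70.93.
E[X] = 0.28·-0.6 + 0.25·2.8 + 0.47·7.3 = 3.963.
E[X²] = 0.28·26.37 + 0.25·11.08 + 0.47·70.93 = 43.4907.
Var(X) = E[X²] − (E[X])² = 43.4907 − 15.7054 = 27.7853.

27.7853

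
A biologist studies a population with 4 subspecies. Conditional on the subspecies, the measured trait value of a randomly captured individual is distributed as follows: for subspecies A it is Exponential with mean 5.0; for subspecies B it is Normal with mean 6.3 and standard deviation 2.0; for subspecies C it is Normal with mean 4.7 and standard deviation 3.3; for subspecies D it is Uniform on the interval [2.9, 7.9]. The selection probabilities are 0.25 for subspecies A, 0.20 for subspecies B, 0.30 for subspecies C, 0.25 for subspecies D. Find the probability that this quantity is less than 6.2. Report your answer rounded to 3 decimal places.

0.641

Conditional on each subspecies, P(X < 6.2): A: 0.710616; B: 0.480061; C: 0.675282; D: 0.66.
By total probability, P(X < 6.2) = 0.25·0.710616 + 0.2·0.480061 + 0.3·0.675282 + 0.25·0.66 = 0.641251.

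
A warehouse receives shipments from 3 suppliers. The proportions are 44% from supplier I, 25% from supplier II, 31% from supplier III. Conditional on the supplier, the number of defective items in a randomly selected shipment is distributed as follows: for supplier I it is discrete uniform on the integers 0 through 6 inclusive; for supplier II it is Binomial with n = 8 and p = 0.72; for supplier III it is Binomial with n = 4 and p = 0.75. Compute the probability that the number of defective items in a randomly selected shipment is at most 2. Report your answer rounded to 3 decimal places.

Conditional on each supplier, P(X ≤ 2): I: 0.428571; II: 0.00780971; III: 0.261719.
By total probability, P(X ≤ 2) = 0.44·0.428571 + 0.25·0.00780971 + 0.31·0.261719 = 0.271657.

0.272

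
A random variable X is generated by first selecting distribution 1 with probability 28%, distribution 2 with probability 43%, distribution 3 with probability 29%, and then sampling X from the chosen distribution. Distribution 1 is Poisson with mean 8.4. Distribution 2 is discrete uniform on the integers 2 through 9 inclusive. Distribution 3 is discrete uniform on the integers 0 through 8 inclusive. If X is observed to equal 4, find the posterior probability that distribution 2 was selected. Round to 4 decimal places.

Likelihoods P(X=4 | ·): 1: 0.0466479; 2: 0.125; 3: 0.111111.
Posterior ∝ prior × likelihood. Numerator for 2: 0.43·0.125 = 0.05375.
Normalizing constant: 0.28·0.0466479 + 0.43·0.125 + 0.29·0.111111 = 0.0990336.
P(2 | observation) = 0.05375 / 0.0990336 = 0.542745.

0.5427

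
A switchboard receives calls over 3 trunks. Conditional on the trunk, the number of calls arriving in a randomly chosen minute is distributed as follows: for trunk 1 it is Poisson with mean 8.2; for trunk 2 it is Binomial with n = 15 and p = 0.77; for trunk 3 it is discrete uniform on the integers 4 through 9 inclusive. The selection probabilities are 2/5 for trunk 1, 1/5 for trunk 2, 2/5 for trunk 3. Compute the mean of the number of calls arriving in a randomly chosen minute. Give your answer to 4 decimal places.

8.1900

Component means — 1: 8.2; 2: 11.55; 3: 6.5.
E[X] = 0.4·8.2 + 0.2·11.55 + 0.4·6.5 = 8.19.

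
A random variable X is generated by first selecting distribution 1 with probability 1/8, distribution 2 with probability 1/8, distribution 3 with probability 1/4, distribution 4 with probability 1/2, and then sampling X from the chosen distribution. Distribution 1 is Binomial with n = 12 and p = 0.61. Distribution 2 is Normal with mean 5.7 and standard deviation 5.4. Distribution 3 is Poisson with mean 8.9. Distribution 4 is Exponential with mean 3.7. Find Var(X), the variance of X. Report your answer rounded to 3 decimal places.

17.960

Per component, 1: μ=7.32, E[X²]=56.4372; 2: μ=5.7, E[X²]=61.65; 3: μ=8.9, E[X²]=88.11; 4: μ=3.7, E[X²]=27.38.
E[X] = 0.125·7.32 + 0.125·5.7 + 0.25·8.9 + 0.5·3.7 = 5.7025.
E[X²] = 0.125·56.4372 + 0.125·61.65 + 0.25·88.11 + 0.5·27.38 = 50.4784.
Var(X) = E[X²] − (E[X])² = 50.4784 − 32.5185 = 17.9599.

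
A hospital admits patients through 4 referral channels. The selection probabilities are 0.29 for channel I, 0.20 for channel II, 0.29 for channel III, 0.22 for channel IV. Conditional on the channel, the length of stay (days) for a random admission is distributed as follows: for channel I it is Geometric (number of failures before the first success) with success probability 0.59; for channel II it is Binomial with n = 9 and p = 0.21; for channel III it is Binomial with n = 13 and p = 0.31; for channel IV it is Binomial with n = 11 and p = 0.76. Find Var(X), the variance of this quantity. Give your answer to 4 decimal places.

9.9584

Per component, I: μ=0.694915, E[X²]=1.66073; II: μ=1.89, E[X²]=5.0652; III: μ=4.03, E[X²]=19.0216; IV: μ=8.36, E[X²]=71.896.
E[X] = 0.29·0.694915 + 0.2·1.89 + 0.29·4.03 + 0.22·8.36 = 3.58743.
E[X²] = 0.29·1.66073 + 0.2·5.0652 + 0.29·19.0216 + 0.22·71.896 = 22.828.
Var(X) = E[X²] − (E[X])² = 22.828 − 12.8696 = 9.95841.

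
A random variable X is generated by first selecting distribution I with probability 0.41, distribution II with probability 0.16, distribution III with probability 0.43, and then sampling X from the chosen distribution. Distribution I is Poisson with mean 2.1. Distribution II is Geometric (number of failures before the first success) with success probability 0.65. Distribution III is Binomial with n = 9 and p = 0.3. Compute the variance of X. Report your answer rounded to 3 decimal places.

2.351

Per component, I: μ=2.1, E[X²]=6.51; II: μ=0.538462, E[X²]=1.11834; III: μ=2.7, E[X²]=9.18.
E[X] = 0.41·2.1 + 0.16·0.538462 + 0.43·2.7 = 2.10815.
E[X²] = 0.41·6.51 + 0.16·1.11834 + 0.43·9.18 = 6.79543.
Var(X) = E[X²] − (E[X])² = 6.79543 − 4.44431 = 2.35112.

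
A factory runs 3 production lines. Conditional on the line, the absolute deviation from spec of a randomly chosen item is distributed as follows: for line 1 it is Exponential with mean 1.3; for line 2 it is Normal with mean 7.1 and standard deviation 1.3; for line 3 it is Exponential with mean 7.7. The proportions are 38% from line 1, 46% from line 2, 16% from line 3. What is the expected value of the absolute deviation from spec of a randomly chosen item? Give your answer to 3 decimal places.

Component means — 1: 1.3; 2: 7.1; 3: 7.7.
E[X] = 0.38·1.3 + 0.46·7.1 + 0.16·7.7 = 4.992.

4.992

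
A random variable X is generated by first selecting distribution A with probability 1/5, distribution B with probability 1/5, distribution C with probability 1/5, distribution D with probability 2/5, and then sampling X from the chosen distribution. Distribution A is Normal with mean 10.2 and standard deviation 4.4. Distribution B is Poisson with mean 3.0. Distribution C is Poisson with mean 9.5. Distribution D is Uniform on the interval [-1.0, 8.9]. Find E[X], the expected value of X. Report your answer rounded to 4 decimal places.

6.1200

Component means — A: 10.2; B: 3; C: 9.5; D: 3.95.
E[X] = 0.2·10.2 + 0.2·3 + 0.2·9.5 + 0.4·3.95 = 6.12.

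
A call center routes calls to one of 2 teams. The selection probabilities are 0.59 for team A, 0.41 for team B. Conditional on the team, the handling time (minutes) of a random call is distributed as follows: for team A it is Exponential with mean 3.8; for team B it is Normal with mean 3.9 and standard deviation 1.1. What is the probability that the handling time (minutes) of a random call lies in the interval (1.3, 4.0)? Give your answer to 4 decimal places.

0.4293

Conditional on each team, P(1.3 < X < 4.0): A: 0.361255; B: 0.527169.
By total probability, P(1.3 < X < 4.0) = 0.59·0.361255 + 0.41·0.527169 = 0.42928.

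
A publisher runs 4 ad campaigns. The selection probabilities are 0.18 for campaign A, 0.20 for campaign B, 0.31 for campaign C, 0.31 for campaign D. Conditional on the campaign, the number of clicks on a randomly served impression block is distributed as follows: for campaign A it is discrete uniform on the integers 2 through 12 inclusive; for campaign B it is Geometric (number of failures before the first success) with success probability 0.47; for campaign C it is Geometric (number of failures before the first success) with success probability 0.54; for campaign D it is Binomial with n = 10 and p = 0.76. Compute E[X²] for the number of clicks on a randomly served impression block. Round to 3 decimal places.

For each component E[X²] = Var + (mean)², giving A: 59; B: 3.67089; C: 2.30316; D: 59.584.
Overall E[X²] = 0.18·59 + 0.2·3.67089 + 0.31·2.30316 + 0.31·59.584 = 30.5392.

30.539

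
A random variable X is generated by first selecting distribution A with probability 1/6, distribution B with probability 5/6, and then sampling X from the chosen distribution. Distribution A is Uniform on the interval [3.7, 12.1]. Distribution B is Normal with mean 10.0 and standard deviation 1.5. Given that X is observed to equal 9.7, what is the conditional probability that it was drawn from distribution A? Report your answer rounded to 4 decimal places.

Likelihoods f(9.7 | ·): A: 0.119048; B: 0.260695.
Posterior ∝ prior × likelihood. Numerator for A: 0.166667·0.119048 = 0.0198413.
Normalizing constant: 0.166667·0.119048 + 0.833333·0.260695 = 0.237087.
P(A | observation) = 0.0198413 / 0.237087 = 0.0836876.

0.0837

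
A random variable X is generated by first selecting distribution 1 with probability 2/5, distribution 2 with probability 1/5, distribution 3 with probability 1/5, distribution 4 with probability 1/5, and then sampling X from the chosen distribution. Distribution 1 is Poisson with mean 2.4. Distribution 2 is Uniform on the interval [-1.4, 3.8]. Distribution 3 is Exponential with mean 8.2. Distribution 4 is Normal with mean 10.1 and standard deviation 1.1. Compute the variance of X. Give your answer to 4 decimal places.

27.9231

Per component, 1: μ=2.4, E[X²]=8.16; 2: μ=1.2, E[X²]=3.69333; 3: μ=8.2, E[X²]=134.48; 4: μ=10.1, E[X²]=103.22.
E[X] = 0.4·2.4 + 0.2·1.2 + 0.2·8.2 + 0.2·10.1 = 4.86.
E[X²] = 0.4·8.16 + 0.2·3.69333 + 0.2·134.48 + 0.2·103.22 = 51.5427.
Var(X) = E[X²] − (E[X])² = 51.5427 − 23.6196 = 27.9231.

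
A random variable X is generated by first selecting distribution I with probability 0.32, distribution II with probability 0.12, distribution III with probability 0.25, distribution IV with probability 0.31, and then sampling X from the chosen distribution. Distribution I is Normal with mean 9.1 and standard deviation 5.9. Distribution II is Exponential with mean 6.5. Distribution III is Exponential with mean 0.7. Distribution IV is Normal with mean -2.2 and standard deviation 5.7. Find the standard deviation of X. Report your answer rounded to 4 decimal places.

Per component, I: μ=9.1, E[X²]=117.62; II: μ=6.5, E[X²]=84.5; III: μ=0.7, E[X²]=0.98; IV: μ=-2.2, E[X²]=37.33.
E[X] = 0.32·9.1 + 0.12·6.5 + 0.25·0.7 + 0.31·-2.2 = 3.185.
E[X²] = 0.32·117.62 + 0.12·84.5 + 0.25·0.98 + 0.31·37.33 = 59.5957.
Var(X) = E[X²] − (E[X])² = 59.5957 − 10.1442 = 49.4515.
SD(X) = √49.4515 = 7.03217.

7.0322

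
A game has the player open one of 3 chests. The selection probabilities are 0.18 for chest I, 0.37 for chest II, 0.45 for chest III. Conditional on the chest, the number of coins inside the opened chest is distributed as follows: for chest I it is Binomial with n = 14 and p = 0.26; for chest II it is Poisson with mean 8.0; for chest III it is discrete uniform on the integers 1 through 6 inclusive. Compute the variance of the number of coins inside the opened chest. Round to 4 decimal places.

9.3966

Per component, I: μ=3.64, E[X²]=15.9432; II: μ=8, E[X²]=72; III: μ=3.5, E[X²]=15.1667.
E[X] = 0.18·3.64 + 0.37·8 + 0.45·3.5 = 5.1902.
E[X²] = 0.18·15.9432 + 0.37·72 + 0.45·15.1667 = 36.3348.
Var(X) = E[X²] − (E[X])² = 36.3348 − 26.9382 = 9.3966.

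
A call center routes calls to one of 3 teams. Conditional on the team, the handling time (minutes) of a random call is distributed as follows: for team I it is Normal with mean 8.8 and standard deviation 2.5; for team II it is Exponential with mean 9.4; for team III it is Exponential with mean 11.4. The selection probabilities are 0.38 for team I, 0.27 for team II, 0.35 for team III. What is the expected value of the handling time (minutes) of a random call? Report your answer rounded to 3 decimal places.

Component means — I: 8.8; II: 9.4; III: 11.4.
E[X] = 0.38·8.8 + 0.27·9.4 + 0.35·11.4 = 9.872.

9.872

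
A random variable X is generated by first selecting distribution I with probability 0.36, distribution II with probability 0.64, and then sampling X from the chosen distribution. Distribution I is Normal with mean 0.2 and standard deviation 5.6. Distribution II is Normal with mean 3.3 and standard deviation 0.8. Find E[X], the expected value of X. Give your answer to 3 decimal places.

2.184

Component means — I: 0.2; II: 3.3.
E[X] = 0.36·0.2 + 0.64·3.3 = 2.184.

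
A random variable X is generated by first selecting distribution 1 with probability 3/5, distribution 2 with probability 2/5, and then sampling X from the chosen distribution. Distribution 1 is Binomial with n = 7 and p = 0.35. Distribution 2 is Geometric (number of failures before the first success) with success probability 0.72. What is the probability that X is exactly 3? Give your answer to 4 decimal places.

0.1670

Conditional on each component, P(X = 3): 1: 0.267871; 2: 0.0158054.
By total probability, P(X = 3) = 0.6·0.267871 + 0.4·0.0158054 = 0.167045.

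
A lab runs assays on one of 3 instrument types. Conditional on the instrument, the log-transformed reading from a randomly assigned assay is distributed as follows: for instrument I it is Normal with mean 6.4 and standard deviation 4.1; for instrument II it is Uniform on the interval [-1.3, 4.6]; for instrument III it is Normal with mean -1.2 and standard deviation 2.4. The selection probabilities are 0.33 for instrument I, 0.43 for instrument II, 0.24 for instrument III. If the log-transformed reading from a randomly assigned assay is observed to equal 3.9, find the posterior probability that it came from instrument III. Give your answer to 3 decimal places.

Likelihoods f(3.9 | ·): I: 0.0807961; II: 0.169492; III: 0.0173837.
Posterior ∝ prior × likelihood. Numerator for III: 0.24·0.0173837 = 0.0041721.
Normalizing constant: 0.33·0.0807961 + 0.43·0.169492 + 0.24·0.0173837 = 0.103716.
P(III | observation) = 0.0041721 / 0.103716 = 0.0402261.

0.040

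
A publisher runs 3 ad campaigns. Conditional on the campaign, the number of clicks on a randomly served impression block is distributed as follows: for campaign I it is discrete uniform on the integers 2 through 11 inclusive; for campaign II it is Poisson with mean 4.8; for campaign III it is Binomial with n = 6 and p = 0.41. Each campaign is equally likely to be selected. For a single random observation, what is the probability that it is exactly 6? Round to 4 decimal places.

Conditional on each campaign, P(X = 6): I: 0.1; II: 0.139798; III: 0.0047501.
By total probability, P(X = 6) = 0.333333·0.1 + 0.333333·0.139798 + 0.333333·0.0047501 = 0.0815161.

0.0815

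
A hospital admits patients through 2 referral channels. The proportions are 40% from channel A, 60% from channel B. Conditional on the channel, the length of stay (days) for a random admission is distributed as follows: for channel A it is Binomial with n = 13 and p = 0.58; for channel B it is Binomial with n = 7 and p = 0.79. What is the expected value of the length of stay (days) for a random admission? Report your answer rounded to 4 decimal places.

6.3340

Component means — A: 7.54; B: 5.53.
E[X] = 0.4·7.54 + 0.6·5.53 = 6.334.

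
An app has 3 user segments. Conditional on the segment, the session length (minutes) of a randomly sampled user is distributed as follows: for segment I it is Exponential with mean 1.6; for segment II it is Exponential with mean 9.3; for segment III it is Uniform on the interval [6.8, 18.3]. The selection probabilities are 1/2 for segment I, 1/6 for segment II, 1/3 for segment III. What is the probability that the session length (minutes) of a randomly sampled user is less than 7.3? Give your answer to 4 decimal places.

0.5999

Conditional on each segment, P(X < 7.3): I: 0.989564; II: 0.543856; III: 0.0434783.
By total probability, P(X < 7.3) = 0.5·0.989564 + 0.166667·0.543856 + 0.333333·0.0434783 = 0.599917.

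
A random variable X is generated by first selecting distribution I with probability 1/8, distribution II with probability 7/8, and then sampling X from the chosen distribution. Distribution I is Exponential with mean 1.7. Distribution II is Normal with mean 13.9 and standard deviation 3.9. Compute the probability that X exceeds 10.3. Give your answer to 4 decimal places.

0.7196

Conditional on each component, P(X > 10.3): I: 0.00233715; II: 0.822016.
By total probability, P(X > 10.3) = 0.125·0.00233715 + 0.875·0.822016 = 0.719557.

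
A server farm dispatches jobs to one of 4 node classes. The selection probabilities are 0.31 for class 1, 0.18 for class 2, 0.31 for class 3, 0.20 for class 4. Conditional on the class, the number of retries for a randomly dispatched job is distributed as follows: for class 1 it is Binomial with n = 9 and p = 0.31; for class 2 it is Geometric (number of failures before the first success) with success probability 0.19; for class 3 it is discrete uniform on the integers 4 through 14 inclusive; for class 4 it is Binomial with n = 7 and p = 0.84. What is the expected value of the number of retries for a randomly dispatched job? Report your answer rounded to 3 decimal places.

Component means — 1: 2.79; 2: 4.26316; 3: 9; 4: 5.88.
E[X] = 0.31·2.79 + 0.18·4.26316 + 0.31·9 + 0.2·5.88 = 5.59827.

5.598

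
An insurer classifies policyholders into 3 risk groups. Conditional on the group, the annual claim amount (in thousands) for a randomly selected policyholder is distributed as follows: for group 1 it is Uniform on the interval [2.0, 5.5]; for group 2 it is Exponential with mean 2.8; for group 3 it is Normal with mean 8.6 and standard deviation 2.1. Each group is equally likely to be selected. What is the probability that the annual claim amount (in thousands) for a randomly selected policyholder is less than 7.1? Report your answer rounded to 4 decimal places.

Conditional on each group, P(X < 7.1): 1: 1; 2: 0.920795; 3: 0.237525.
By total probability, P(X < 7.1) = 0.333333·1 + 0.333333·0.920795 + 0.333333·0.237525 = 0.71944.

0.7194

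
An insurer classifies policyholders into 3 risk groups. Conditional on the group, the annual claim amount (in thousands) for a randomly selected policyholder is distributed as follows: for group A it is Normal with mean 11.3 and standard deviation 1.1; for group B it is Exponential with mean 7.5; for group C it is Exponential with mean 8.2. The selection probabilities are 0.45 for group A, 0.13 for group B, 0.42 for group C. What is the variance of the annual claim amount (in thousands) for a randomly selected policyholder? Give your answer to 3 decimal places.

38.786

Per component, A: μ=11.3, E[X²]=128.9; B: μ=7.5, E[X²]=112.5; C: μ=8.2, E[X²]=134.48.
E[X] = 0.45·11.3 + 0.13·7.5 + 0.42·8.2 = 9.504.
E[X²] = 0.45·128.9 + 0.13·112.5 + 0.42·134.48 = 129.112.
Var(X) = E[X²] − (E[X])² = 129.112 − 90.326 = 38.7856.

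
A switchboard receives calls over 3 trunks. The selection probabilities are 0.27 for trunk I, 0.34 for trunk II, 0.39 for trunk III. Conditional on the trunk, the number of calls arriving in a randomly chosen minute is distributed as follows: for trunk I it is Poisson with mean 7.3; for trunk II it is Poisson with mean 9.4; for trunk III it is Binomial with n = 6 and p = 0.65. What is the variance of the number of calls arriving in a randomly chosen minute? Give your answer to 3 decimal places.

Per component, I: μ=7.3, E[X²]=60.59; II: μ=9.4, E[X²]=97.76; III: μ=3.9, E[X²]=16.575.
E[X] = 0.27·7.3 + 0.34·9.4 + 0.39·3.9 = 6.688.
E[X²] = 0.27·60.59 + 0.34·97.76 + 0.39·16.575 = 56.062.
Var(X) = E[X²] − (E[X])² = 56.062 − 44.7293 = 11.3326.

11.333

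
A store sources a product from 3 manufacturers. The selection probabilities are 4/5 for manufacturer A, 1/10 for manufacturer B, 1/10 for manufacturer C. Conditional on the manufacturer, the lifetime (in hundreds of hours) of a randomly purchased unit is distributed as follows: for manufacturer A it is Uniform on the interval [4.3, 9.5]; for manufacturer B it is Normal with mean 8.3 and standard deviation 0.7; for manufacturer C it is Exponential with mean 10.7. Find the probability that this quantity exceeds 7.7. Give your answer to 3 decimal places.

0.406

Conditional on each manufacturer, P(X > 7.7): A: 0.346154; B: 0.804317; C: 0.486934.
By total probability, P(X > 7.7) = 0.8·0.346154 + 0.1·0.804317 + 0.1·0.486934 = 0.406048.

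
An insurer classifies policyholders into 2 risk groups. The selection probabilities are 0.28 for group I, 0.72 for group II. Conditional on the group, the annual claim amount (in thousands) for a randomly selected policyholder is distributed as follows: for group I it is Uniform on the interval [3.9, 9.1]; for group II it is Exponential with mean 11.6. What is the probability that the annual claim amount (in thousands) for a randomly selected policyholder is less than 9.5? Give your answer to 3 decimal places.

0.683

Conditional on each group, P(X < 9.5): I: 1; II: 0.559112.
By total probability, P(X < 9.5) = 0.28·1 + 0.72·0.559112 = 0.682561.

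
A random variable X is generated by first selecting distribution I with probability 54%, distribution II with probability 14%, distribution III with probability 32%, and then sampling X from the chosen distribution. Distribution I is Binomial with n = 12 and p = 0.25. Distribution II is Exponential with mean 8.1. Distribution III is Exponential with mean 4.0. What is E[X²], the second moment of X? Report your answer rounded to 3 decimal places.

34.686

For each component E[X²] = Var + (mean)², giving I: 11.25; II: 131.22; III: 32.
Overall E[X²] = 0.54·11.25 + 0.14·131.22 + 0.32·32 = 34.6858.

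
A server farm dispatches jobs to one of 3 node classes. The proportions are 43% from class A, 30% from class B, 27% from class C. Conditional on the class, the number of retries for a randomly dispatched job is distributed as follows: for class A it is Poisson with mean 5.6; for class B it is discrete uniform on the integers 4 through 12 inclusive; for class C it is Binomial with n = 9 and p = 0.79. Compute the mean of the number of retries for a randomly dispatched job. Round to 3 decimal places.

Component means — A: 5.6; B: 8; C: 7.11.
E[X] = 0.43·5.6 + 0.3·8 + 0.27·7.11 = 6.7277.

6.728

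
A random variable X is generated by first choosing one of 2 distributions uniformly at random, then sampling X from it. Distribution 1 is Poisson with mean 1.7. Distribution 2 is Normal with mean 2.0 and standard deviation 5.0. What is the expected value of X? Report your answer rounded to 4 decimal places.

1.8500

Component means — 1: 1.7; 2: 2.
E[X] = 0.5·1.7 + 0.5·2 = 1.85.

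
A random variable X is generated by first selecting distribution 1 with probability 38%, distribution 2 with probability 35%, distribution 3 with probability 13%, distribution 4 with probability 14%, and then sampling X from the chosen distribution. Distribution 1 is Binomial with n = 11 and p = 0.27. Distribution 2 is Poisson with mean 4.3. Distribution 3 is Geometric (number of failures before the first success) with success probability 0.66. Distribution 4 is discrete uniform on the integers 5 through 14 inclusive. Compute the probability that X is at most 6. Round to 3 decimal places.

Conditional on each component, P(X ≤ 6): 1: 0.988144; 2: 0.85579; 3: 0.999475; 4: 0.2.
By total probability, P(X ≤ 6) = 0.38·0.988144 + 0.35·0.85579 + 0.13·0.999475 + 0.14·0.2 = 0.832953.

0.833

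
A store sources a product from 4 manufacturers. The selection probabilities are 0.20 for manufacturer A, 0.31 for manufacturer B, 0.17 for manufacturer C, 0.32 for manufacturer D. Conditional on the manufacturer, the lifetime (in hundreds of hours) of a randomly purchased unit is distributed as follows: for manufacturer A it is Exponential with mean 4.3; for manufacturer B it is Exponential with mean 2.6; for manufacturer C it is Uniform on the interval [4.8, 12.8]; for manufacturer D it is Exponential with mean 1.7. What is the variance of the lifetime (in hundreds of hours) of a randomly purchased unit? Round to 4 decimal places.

Per component, A: μ=4.3, E[X²]=36.98; B: μ=2.6, E[X²]=13.52; C: μ=8.8, E[X²]=82.7733; D: μ=1.7, E[X²]=5.78.
E[X] = 0.2·4.3 + 0.31·2.6 + 0.17·8.8 + 0.32·1.7 = 3.706.
E[X²] = 0.2·36.98 + 0.31·13.52 + 0.17·82.7733 + 0.32·5.78 = 27.5083.
Var(X) = E[X²] − (E[X])² = 27.5083 − 13.7344 = 13.7738.

13.7738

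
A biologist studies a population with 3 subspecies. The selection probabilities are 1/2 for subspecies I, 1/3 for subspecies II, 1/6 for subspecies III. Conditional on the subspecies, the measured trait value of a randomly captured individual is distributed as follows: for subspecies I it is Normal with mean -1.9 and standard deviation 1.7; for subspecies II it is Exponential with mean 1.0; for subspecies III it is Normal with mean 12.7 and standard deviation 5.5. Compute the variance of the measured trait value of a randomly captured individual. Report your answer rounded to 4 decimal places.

33.5900

Per component, I: μ=-1.9, E[X²]=6.5; II: μ=1, E[X²]=2; III: μ=12.7, E[X²]=191.54.
E[X] = 0.5·-1.9 + 0.333333·1 + 0.166667·12.7 = 1.5.
E[X²] = 0.5·6.5 + 0.333333·2 + 0.166667·191.54 = 35.84.
Var(X) = E[X²] − (E[X])² = 35.84 − 2.25 = 33.59.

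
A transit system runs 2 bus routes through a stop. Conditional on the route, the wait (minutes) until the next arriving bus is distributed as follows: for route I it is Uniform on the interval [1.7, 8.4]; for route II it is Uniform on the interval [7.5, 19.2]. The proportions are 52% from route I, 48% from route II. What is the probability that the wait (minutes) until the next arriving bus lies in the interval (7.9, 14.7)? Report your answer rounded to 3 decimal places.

0.318

Conditional on each route, P(7.9 < X < 14.7): I: 0.0746269; II: 0.581197.
By total probability, P(7.9 < X < 14.7) = 0.52·0.0746269 + 0.48·0.581197 = 0.31778.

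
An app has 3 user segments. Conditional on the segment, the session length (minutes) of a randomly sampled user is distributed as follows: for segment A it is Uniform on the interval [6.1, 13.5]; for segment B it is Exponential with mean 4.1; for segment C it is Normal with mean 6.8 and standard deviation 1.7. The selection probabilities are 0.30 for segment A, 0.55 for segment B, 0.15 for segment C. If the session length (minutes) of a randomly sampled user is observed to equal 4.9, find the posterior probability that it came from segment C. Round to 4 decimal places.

Likelihoods f(4.9 | ·): A: 0; B: 0.0738212; C: 0.125665.
Posterior ∝ prior × likelihood. Numerator for C: 0.15·0.125665 = 0.0188498.
Normalizing constant: 0.3·0 + 0.55·0.0738212 + 0.15·0.125665 = 0.0594515.
P(C | observation) = 0.0188498 / 0.0594515 = 0.317062.

0.3171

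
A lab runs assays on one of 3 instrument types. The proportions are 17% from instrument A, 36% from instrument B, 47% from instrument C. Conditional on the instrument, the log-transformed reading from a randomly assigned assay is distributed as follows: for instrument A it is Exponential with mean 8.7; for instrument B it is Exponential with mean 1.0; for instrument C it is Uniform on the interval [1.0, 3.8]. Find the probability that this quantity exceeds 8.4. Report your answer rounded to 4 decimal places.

Conditional on each instrument, P(X > 8.4): A: 0.380786; B: 0.000224867; C: 0.
By total probability, P(X > 8.4) = 0.17·0.380786 + 0.36·0.000224867 + 0.47·0 = 0.0648146.

0.0648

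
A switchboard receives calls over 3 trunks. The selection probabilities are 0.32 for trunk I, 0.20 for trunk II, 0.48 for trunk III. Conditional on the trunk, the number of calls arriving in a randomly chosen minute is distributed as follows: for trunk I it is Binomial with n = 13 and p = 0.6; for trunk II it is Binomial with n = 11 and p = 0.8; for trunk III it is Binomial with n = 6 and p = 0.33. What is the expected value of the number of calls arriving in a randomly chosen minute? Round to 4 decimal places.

5.2064

Component means — I: 7.8; II: 8.8; III: 1.98.
E[X] = 0.32·7.8 + 0.2·8.8 + 0.48·1.98 = 5.2064.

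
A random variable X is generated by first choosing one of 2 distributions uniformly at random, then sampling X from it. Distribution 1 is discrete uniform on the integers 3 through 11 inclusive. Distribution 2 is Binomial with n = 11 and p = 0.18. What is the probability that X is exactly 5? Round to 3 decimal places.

0.069

Conditional on each component, P(X = 5): 1: 0.111111; 2: 0.0265392.
By total probability, P(X = 5) = 0.5·0.111111 + 0.5·0.0265392 = 0.0688251.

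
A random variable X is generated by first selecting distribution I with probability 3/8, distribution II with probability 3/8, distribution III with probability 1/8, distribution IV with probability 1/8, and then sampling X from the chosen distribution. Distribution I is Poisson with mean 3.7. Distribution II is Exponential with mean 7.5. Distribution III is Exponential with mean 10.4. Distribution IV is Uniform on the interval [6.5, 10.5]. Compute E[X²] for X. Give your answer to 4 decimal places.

84.9467

For each component E[X²] = Var + (mean)², giving I: 17.39; II: 112.5; III: 216.32; IV: 73.5833.
Overall E[X²] = 0.375·17.39 + 0.375·112.5 + 0.125·216.32 + 0.125·73.5833 = 84.9467.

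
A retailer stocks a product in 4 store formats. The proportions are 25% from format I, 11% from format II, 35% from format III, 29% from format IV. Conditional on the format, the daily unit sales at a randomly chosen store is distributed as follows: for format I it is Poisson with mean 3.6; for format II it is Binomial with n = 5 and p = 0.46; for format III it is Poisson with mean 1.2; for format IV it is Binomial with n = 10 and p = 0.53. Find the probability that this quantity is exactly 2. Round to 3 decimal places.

0.166

Conditional on each format, P(X = 2): I: 0.177058; II: 0.333194; III: 0.21686; IV: 0.0300987.
By total probability, P(X = 2) = 0.25·0.177058 + 0.11·0.333194 + 0.35·0.21686 + 0.29·0.0300987 = 0.165545.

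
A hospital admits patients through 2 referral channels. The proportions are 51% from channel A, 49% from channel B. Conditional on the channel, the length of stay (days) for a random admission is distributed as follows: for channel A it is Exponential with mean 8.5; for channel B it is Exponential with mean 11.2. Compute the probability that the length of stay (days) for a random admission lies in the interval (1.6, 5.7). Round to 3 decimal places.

0.292

Conditional on each channel, P(1.6 < X < 5.7): A: 0.317012; B: 0.265739.
By total probability, P(1.6 < X < 5.7) = 0.51·0.317012 + 0.49·0.265739 = 0.291888.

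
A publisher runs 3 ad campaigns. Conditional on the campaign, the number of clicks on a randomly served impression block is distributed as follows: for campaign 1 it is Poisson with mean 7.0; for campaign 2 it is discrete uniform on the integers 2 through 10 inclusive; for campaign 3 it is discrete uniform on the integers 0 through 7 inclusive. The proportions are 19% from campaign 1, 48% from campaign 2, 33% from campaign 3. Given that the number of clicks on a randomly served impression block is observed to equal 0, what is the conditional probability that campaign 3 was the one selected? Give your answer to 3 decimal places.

0.996

Likelihoods P(X=0 | ·): 1: 0.000911882; 2: 0; 3: 0.125.
Posterior ∝ prior × likelihood. Numerator for 3: 0.33·0.125 = 0.04125.
Normalizing constant: 0.19·0.000911882 + 0.48·0 + 0.33·0.125 = 0.0414233.
P(3 | observation) = 0.04125 / 0.0414233 = 0.995817.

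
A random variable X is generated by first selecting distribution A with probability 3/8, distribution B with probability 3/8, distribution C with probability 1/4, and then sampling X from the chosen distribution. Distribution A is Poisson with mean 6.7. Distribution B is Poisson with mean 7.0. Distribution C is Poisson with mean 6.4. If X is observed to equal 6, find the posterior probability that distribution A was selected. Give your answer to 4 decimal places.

0.3778

Likelihoods P(X=6 | ·): A: 0.154648; B: 0.149003; C: 0.158585.
Posterior ∝ prior × likelihood. Numerator for A: 0.375·0.154648 = 0.0579929.
Normalizing constant: 0.375·0.154648 + 0.375·0.149003 + 0.25·0.158585 = 0.153515.
P(A | observation) = 0.0579929 / 0.153515 = 0.377766.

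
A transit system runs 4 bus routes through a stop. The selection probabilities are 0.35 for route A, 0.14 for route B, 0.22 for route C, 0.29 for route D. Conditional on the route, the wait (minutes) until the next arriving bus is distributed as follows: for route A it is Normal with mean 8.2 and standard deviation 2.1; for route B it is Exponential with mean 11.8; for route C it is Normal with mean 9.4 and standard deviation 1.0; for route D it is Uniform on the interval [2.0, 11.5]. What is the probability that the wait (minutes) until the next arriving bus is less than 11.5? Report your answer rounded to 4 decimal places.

0.9229

Conditional on each route, P(X < 11.5): A: 0.941958; B: 0.622648; C: 0.982136; D: 1.
By total probability, P(X < 11.5) = 0.35·0.941958 + 0.14·0.622648 + 0.22·0.982136 + 0.29·1 = 0.922926.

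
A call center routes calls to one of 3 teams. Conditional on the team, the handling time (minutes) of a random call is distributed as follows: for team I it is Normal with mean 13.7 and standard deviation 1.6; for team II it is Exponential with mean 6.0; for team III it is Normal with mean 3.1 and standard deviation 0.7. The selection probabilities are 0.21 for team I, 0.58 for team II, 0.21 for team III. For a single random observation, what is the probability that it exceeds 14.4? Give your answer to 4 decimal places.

0.1221

Conditional on each team, P(X > 14.4): I: 0.330874; II: 0.090718; III: 0.
By total probability, P(X > 14.4) = 0.21·0.330874 + 0.58·0.090718 + 0.21·0 = 0.1221.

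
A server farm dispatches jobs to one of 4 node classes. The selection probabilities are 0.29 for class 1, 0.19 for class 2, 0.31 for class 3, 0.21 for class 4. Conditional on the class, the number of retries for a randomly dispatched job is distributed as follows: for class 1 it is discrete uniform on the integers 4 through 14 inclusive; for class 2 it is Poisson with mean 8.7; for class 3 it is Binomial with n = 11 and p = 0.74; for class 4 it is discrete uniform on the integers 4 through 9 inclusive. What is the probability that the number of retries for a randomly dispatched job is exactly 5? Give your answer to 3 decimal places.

0.084

Conditional on each class, P(X = 5): 1: 0.0909091; 2: 0.0691915; 3: 0.0316695; 4: 0.166667.
By total probability, P(X = 5) = 0.29·0.0909091 + 0.19·0.0691915 + 0.31·0.0316695 + 0.21·0.166667 = 0.0843276.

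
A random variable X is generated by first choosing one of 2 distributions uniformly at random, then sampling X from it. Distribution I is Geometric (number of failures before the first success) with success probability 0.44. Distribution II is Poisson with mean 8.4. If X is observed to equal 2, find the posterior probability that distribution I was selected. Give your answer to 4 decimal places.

Likelihoods P(X=2 | ·): I: 0.137984; II: 0.00793332.
Posterior ∝ prior × likelihood. Numerator for I: 0.5·0.137984 = 0.068992.
Normalizing constant: 0.5·0.137984 + 0.5·0.00793332 = 0.0729587.
P(I | observation) = 0.068992 / 0.0729587 = 0.945631.

0.9456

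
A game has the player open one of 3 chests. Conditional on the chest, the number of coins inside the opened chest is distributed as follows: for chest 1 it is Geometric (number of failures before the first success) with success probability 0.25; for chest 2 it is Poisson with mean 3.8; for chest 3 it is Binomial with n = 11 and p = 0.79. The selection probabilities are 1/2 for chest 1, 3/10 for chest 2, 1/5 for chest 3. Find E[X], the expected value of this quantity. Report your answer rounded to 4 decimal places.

Component means — 1: 3; 2: 3.8; 3: 8.69.
E[X] = 0.5·3 + 0.3·3.8 + 0.2·8.69 = 4.378.

4.3780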